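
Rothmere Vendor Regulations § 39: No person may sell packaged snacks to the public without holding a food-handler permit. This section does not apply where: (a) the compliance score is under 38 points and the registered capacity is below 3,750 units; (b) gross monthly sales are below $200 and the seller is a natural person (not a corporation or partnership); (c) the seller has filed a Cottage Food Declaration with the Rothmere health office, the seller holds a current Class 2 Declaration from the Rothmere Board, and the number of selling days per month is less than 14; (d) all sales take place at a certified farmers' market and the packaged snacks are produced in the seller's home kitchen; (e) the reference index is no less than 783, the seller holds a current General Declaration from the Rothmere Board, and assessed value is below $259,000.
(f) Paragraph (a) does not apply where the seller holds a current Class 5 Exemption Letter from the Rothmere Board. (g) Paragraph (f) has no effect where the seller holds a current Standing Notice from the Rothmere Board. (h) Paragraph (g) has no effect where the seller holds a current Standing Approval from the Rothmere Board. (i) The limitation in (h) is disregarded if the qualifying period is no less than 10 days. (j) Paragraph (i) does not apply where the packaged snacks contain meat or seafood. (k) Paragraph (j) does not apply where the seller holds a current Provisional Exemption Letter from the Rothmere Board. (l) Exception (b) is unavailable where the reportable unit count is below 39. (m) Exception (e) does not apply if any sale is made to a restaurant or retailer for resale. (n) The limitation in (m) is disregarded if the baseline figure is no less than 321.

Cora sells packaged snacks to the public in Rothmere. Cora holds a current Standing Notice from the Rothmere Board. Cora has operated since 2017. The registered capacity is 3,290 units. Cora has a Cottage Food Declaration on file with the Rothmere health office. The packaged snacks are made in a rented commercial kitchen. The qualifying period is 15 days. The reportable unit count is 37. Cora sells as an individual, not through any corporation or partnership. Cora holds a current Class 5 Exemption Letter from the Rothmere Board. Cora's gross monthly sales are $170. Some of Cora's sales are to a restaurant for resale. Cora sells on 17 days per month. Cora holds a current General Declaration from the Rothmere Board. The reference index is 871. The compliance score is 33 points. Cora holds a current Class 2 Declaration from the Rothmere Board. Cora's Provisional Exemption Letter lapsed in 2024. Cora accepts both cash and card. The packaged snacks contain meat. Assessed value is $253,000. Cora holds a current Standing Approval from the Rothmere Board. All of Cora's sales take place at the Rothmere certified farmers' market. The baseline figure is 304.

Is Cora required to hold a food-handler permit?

Yes — Cora must hold a food-handler permit.

All of (a)'s requirements are met (the compliance score is 33 points, under the 38 points limit; the registered capacity is 3,290 units, below the 3,750 units limit). Turning to paragraphs (f)–(k): (f) is triggered — a current Class 5 Exemption Letter is held. (g) would limit (f) — a current Standing Notice is held — but (h) sets (g) aside: (h) operates against (g): a current Standing Approval is held. (i) is triggered (the qualifying period is 15 days, meeting the 10 days threshold), but is displaced by (j): (j) applies — the packaged snacks contain meat. (k), which would lift (j), is inapplicable — there is no Provisional Exemption Letter in force. (a) is therefore removed.
Exception (b) is satisfied on its face — gross monthly sales are $170, below the $200 limit; the seller is a natural person. However, paragraph (l) must be considered: (l) applies — the reportable unit count is 37, below the 39 limit. Exception (b) does not apply.
Exception (c) requires that the number of selling days per month is less than 14; but the number of selling days per month is 17, not less than 14, so (c) is unavailable.
Exception (d) does not apply: the packaged snacks are made in a commercial kitchen, not a home kitchen.
Exception (e) is satisfied on its face — the reference index is 871, meeting the 783 threshold; a current General Declaration is held; assessed value is $253,000, below the $259,000 limit. However, paragraphs (m)–(n) must be considered: (m) operates against (e): some sales are to a restaurant for resale. (n), which would lift (m), is inapplicable — the baseline figure is 304, short of 321. So (e) is unavailable.
No exception displaces § 39.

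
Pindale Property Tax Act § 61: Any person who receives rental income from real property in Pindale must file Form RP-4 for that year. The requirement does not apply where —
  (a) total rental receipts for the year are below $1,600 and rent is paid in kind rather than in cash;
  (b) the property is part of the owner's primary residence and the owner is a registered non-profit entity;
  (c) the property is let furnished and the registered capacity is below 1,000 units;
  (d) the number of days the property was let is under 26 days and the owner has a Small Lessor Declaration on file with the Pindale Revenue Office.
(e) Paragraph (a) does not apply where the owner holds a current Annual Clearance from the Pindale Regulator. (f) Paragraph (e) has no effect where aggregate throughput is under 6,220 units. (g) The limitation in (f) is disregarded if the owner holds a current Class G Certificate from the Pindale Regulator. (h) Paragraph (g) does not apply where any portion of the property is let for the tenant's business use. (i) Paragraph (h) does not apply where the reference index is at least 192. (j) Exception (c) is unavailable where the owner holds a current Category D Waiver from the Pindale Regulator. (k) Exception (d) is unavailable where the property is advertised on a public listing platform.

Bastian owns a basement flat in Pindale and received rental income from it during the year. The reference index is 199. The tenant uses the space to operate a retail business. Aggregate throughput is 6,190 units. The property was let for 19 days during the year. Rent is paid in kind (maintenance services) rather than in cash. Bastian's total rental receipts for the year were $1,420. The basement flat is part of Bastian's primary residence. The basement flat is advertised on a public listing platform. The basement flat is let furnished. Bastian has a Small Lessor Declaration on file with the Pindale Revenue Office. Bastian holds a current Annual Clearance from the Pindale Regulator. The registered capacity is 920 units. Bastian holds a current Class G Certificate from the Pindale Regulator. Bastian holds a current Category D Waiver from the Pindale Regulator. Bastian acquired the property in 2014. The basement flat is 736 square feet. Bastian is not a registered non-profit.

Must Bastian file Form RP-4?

Yes — Bastian must file Form RP-4.

Exception (a): total rental receipts for the year are $1,420, below the $1,600 limit; rent is paid in kind — every condition holds. But applying paragraphs (e)–(i): (e) operates against (a): a current Annual Clearance is held. (f) would limit (e) — aggregate throughput is 6,190 units, under the 6,220 units limit — but (g) sets (f) aside: (g) operates against (f): a current Class G Certificate is held. (h) would limit (g) — the space is let for business use — but (i) sets (h) aside: (i) operates against (h): the reference index is 199, meeting the 192 threshold. Exception (a) does not apply.
Exception (b) fails — Bastian is not a registered non-profit.
Exception (c) is satisfied on its face — the property is let furnished; the registered capacity is 920 units, below the 1,000 units limit. But applying paragraph (j): (j) is engaged — a current Category D Waiver is held. (c) is therefore removed.
Exception (d) is satisfied on its face — the number of days the property was let is 19 days, under the 26 days limit; a Small Lessor Declaration is on file. Turning to paragraph (k): (k) operates against (d): the property is publicly advertised. So (d) is unavailable.
No exception is made out. Bastian falls within the general rule.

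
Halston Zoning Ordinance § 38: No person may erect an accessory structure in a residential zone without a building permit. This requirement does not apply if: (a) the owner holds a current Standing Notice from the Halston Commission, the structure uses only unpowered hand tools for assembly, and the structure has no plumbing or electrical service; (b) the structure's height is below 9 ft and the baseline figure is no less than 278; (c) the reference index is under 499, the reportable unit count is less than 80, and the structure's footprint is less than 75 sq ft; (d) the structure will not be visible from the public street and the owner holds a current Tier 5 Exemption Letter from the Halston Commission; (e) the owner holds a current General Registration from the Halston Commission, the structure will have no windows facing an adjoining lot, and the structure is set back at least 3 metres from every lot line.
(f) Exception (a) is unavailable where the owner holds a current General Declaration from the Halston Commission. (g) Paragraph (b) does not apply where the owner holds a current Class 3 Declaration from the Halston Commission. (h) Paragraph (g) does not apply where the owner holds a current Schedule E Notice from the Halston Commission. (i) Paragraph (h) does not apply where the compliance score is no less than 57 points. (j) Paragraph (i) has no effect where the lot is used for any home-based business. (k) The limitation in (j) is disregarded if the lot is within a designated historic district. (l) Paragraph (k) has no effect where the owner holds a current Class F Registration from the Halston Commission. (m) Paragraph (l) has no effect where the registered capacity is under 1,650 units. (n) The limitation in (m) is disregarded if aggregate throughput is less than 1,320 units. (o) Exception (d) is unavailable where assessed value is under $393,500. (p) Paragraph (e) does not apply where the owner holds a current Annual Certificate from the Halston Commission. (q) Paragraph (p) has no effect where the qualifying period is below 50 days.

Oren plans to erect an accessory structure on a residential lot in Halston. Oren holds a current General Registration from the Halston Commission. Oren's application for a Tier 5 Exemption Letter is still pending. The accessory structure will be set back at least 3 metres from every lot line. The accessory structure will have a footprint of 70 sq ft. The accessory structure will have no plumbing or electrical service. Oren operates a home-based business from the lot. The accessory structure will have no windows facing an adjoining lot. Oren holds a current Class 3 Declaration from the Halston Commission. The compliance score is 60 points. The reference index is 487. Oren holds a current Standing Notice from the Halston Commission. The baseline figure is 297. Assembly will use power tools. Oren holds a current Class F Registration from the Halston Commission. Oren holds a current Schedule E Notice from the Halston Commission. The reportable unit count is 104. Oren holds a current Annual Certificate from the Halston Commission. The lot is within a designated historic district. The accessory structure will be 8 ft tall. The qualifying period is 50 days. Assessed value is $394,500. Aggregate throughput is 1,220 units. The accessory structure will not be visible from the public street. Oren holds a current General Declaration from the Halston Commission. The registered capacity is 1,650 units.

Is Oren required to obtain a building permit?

No — exception (b) applies; Oren does not need a building permit.

Exception (a) does not apply: assembly uses power tools.
Exception (b): the structure's height is 8 ft, below the 9 ft limit; the baseline figure is 297, meeting the 278 threshold — every condition holds. Considering the limiting provisions: (g) would limit (b) — a current Class 3 Declaration is held — but (h) sets (g) aside: (h) operates against (g): a current Schedule E Notice is held. (i) would limit (h) — the compliance score is 60 points, meeting the 57 points threshold — but (j) sets (i) aside: (j) is triggered — a home-based business operates on the lot. (k) operates (the lot is in a historic district), but is overridden by (l): (l) operates against (k): a current Class F Registration is held. (m) is inapplicable (the registered capacity is 1,650 units, not under 1,650 units), so (l) stands. So (b) applies.
Exception (c) does not apply: the reportable unit count is 104, not less than 80.
Exception (d) does not apply: there is no Tier 5 Exemption Letter in force.
Exception (e)'s conditions are all satisfied: a current General Registration is held; no windows face an adjoining lot; the setback is at least 3 m on every side. But: (p) operates against (e): a current Annual Certificate is held. (q), which would lift (p), is not triggered — the qualifying period is 50 days, not below 50 days. (e) is therefore removed.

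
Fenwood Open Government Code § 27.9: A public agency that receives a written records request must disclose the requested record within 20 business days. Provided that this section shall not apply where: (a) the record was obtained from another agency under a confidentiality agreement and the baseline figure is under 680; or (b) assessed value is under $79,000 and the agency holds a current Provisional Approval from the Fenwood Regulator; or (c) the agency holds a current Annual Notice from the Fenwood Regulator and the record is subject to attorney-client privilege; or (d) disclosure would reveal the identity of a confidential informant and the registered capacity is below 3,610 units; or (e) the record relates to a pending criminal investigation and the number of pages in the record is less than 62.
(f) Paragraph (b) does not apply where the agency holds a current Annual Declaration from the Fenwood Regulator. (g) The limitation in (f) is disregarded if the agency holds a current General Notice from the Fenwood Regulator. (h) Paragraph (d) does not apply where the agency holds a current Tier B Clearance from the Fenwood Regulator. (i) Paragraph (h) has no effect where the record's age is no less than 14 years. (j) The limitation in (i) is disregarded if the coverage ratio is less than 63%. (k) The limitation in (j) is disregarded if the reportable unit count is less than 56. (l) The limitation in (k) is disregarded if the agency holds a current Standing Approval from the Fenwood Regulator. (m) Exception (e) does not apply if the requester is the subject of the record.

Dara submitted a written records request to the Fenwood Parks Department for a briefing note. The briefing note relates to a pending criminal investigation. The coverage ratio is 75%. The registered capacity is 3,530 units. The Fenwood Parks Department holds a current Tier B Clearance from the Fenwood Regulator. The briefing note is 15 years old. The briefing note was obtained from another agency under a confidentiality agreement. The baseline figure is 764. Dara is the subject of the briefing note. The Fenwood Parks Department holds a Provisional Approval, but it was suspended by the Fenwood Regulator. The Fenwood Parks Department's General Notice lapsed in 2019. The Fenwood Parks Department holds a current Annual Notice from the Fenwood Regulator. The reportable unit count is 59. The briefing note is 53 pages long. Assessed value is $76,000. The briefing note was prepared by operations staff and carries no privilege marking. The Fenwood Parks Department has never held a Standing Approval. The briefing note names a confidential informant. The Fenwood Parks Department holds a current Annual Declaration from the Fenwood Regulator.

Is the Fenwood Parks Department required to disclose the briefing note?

No — exception (d) applies; the Fenwood Parks Department is not required to disclose the briefing note.

Exception (a) does not apply: the baseline figure is 764, not under 680.
Exception (b) fails — no current Provisional Approval is held.
Exception (c) fails — the briefing note carries no privilege marking.
Exception (d) is satisfied on its face — the briefing note names a confidential informant; the registered capacity is 3,530 units, below the 3,610 units limit. Under paragraphs (h)–(l): (h) is engaged (a current Tier B Clearance is held), but is overridden by (i): (i) operates — the record's age is 15 years, meeting the 14 years threshold. (j) is not engaged (the coverage ratio is 75%, not less than 63%), so (i) stands. So (d) applies.
All of (e)'s requirements are met (the briefing note relates to a pending investigation; the number of pages in the record is 53, less than the 62 limit). But: (m) is engaged — Dara is the subject of the briefing note. (e) is therefore removed.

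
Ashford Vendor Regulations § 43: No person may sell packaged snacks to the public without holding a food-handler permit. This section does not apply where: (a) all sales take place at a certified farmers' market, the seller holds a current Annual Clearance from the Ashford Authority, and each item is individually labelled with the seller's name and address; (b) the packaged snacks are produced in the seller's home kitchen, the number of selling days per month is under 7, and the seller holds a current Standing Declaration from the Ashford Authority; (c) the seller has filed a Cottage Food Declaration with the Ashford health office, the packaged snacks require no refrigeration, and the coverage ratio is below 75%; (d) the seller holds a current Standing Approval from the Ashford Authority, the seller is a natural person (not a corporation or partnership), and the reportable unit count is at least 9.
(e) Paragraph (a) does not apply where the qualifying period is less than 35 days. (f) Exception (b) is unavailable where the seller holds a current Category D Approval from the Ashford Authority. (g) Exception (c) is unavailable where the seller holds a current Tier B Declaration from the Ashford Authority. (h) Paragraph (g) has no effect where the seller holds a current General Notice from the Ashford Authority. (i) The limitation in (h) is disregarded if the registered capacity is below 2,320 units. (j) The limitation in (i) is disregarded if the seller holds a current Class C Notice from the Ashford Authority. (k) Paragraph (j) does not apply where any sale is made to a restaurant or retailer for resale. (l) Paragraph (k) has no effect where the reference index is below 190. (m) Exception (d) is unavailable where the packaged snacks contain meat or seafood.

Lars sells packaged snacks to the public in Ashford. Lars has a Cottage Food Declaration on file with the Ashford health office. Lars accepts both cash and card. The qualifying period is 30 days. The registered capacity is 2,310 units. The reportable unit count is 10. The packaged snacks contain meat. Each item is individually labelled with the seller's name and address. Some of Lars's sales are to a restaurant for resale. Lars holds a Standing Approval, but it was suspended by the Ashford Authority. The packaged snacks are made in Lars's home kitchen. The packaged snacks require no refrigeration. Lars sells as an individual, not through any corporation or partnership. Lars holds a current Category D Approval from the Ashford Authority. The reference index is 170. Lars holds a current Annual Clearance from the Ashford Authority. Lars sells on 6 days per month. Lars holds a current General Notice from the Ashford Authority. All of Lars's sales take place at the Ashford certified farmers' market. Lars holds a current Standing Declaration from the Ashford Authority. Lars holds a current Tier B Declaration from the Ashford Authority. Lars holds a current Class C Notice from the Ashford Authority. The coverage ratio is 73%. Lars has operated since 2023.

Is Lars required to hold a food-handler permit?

No — exception (c) applies; Lars is not required to hold a food-handler permit.

Exception (a): all sales are at a certified farmers' market; a current Annual Clearance is held; items are individually labelled — every condition holds. Turning to paragraph (e): (e) operates — the qualifying period is 30 days, less than the 35 days limit. So (a) is unavailable.
Exception (b) is satisfied on its face — the packaged snacks are home-kitchen produced; the number of selling days per month is 6, under the 7 limit; a current Standing Declaration is held. However, paragraph (f) must be considered: (f) operates against (b): a current Category D Approval is held. (b) is therefore removed.
Exception (c) is satisfied on its face — a Cottage Food Declaration is on file; the packaged snacks are shelf-stable; the coverage ratio is 73%, below the 75% limit. Considering the limiting provisions: (g) applies (a current Tier B Declaration is held), but is itself disapplied by (h): (h) operates — a current General Notice is held. (i) is engaged (the registered capacity is 2,310 units, below the 2,320 units limit), but is overridden by (j): (j) is triggered — a current Class C Notice is held. (k) is engaged (some sales are to a restaurant for resale), but is overridden by (l): (l) operates against (k): the reference index is 170, below the 190 limit. So (c) applies.
Exception (d) does not apply: no current Standing Approval is held.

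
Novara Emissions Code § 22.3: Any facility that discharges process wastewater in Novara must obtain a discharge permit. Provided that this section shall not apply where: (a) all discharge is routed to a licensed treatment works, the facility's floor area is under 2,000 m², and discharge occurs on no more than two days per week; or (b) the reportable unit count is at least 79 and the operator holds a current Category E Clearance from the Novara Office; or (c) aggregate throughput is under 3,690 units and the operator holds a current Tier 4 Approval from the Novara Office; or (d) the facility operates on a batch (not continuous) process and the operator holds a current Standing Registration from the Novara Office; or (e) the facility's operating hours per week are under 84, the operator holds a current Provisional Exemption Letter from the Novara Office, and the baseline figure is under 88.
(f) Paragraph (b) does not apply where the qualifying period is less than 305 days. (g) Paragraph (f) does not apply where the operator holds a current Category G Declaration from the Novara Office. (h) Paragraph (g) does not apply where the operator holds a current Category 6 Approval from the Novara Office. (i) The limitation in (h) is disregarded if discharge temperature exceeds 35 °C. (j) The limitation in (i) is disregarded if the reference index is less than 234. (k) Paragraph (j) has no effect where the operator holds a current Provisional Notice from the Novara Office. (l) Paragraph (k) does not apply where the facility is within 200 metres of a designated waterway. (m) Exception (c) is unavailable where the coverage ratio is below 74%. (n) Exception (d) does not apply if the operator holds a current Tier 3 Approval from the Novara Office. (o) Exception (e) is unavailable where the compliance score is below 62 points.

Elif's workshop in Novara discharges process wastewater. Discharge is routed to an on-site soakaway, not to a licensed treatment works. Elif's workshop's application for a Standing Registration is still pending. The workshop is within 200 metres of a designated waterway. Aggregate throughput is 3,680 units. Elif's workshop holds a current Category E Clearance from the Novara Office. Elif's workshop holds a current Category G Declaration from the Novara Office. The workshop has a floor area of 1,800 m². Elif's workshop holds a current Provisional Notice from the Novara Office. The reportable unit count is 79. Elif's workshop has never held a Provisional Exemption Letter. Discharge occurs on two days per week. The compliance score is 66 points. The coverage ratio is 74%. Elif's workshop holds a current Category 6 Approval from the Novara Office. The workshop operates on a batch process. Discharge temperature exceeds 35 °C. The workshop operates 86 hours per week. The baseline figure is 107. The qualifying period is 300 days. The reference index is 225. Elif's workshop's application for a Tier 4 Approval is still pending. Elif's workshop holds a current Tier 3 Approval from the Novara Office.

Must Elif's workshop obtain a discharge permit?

Exception (a) does not apply: discharge is not routed to a licensed treatment works.
Exception (b)'s conditions are all satisfied: the reportable unit count is 79, meeting the 79 threshold; a current Category E Clearance is held. Turning to paragraphs (f)–(l): (f) is engaged — the qualifying period is 300 days, less than the 305 days limit. (g) applies (a current Category G Declaration is held), but is set aside by (h): (h) operates — a current Category 6 Approval is held. (i) would limit (h) — discharge temperature exceeds 35 °C — but (j) sets (i) aside: (j) operates against (i): the reference index is 225, less than the 234 limit. (k) is triggered (a current Provisional Notice is held), but yields to (l): (l) operates against (k): the workshop is within 200 m of a designated waterway. (b) is therefore removed.
Exception (c) fails — no current Tier 4 Approval is held.
Exception (d) does not apply: the Standing Registration is not current.
Exception (e) fails — the facility's operating hours per week are 86, not under 84.
None of the exceptions is available; § 22.3 applies in full.

Yes — Elif's workshop must obtain a discharge permit.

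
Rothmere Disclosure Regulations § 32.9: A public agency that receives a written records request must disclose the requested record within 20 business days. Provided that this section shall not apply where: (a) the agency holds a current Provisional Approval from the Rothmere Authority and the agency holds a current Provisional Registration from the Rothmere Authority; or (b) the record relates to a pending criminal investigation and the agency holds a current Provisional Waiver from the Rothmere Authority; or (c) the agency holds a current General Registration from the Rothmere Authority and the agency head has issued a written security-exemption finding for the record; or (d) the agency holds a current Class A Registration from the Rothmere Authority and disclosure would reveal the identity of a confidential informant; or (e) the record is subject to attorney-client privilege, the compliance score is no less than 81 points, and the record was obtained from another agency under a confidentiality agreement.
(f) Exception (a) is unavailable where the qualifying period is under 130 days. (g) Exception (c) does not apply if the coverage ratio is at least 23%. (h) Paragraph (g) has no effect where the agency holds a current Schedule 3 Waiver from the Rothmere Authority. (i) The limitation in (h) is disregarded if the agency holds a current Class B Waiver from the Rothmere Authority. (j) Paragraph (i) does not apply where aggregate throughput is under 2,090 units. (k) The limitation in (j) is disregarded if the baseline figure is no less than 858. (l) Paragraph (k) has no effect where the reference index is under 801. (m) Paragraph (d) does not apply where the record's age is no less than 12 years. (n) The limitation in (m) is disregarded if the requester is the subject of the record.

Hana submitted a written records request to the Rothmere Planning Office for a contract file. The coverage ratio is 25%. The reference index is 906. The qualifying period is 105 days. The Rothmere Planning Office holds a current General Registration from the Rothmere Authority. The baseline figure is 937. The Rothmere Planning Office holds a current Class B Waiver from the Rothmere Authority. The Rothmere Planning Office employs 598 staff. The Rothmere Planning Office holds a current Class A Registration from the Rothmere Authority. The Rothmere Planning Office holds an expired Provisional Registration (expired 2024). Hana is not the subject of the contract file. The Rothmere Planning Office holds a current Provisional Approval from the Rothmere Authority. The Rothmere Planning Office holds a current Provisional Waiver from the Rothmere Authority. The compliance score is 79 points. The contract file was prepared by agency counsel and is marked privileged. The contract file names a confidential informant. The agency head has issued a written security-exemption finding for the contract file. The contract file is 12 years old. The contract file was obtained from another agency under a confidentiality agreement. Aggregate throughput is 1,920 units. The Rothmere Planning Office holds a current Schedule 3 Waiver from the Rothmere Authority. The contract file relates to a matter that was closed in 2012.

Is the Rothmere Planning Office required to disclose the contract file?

Yes — the Rothmere Planning Office must disclose the contract file.

Exception (a) fails — the Provisional Registration is not current.
Exception (b) requires that the record relates to a pending criminal investigation; but the contract file relates to a closed matter, so (b) is unavailable.
All of (c)'s requirements are met (a current General Registration is held; a written security-exemption finding has been issued). However, paragraphs (g)–(l) must be considered: (g) operates against (c): the coverage ratio is 25%, meeting the 23% threshold. (h) would limit (g) — a current Schedule 3 Waiver is held — but (i) sets (h) aside: (i) applies — a current Class B Waiver is held. (j) is triggered (aggregate throughput is 1,920 units, under the 2,090 units limit), but yields to (k): (k) operates against (j): the baseline figure is 937, meeting the 858 threshold. (l), which would lift (k), does not operate here — the reference index is 906, not under 801. So (c) is unavailable.
Exception (d)'s conditions are all satisfied: a current Class A Registration is held; the contract file names a confidential informant. Turning to paragraphs (m)–(n): (m) operates against (d): the record's age is 12 years, meeting the 12 years threshold. (n), which would lift (m), is not triggered — Hana is not the subject of the contract file. So (d) is unavailable.
Exception (e) requires that the compliance score is no less than 81 points; but the compliance score is 79 points, short of 81 points, so (e) is unavailable.
No exception displaces § 32.9.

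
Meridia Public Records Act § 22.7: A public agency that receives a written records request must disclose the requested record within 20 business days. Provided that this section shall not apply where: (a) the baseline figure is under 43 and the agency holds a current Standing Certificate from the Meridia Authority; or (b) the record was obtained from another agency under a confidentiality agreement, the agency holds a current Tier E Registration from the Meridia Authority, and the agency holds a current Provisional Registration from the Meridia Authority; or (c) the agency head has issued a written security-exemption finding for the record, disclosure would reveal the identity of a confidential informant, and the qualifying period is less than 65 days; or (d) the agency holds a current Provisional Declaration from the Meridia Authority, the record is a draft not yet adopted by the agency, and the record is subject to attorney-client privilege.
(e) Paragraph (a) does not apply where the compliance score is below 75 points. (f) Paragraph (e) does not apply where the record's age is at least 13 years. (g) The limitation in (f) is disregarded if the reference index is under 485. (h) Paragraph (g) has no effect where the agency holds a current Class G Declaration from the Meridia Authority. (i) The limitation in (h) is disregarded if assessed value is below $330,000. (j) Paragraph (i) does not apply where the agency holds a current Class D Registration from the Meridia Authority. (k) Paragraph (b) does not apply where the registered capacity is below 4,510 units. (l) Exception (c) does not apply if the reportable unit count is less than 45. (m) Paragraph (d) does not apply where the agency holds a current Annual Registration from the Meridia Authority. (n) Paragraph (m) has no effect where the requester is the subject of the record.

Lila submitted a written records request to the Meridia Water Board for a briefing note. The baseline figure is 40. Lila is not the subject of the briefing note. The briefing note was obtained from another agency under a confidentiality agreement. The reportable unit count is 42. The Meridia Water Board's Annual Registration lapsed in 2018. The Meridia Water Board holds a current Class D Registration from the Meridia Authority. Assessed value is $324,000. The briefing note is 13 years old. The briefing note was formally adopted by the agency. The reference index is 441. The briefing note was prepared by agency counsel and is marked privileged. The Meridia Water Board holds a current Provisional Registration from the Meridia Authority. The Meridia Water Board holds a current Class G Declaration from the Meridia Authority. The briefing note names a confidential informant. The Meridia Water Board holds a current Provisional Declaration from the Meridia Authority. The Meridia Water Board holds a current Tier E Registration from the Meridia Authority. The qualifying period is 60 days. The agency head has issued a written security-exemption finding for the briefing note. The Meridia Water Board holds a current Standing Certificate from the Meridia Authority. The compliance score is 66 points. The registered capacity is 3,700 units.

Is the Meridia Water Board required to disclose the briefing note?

No — exception (a) applies; the Meridia Water Board is not required to disclose the briefing note.

Exception (a): the baseline figure is 40, under the 43 limit; a current Standing Certificate is held — every condition holds. Applying paragraphs (e)–(j): (e) would limit (a) — the compliance score is 66 points, below the 75 points limit — but (f) sets (e) aside: (f) is triggered — the record's age is 13 years, meeting the 13 years threshold. (g) would limit (f) — the reference index is 441, under the 485 limit — but (h) sets (g) aside: (h) applies — a current Class G Declaration is held. (i) operates (assessed value is $324,000, below the $330,000 limit), but is displaced by (j): (j) is engaged — a current Class D Registration is held. So (a) applies.
Exception (b) is satisfied on its face — the briefing note was obtained under a confidentiality agreement; a current Tier E Registration is held; a current Provisional Registration is held. However, paragraph (k) must be considered: (k) operates against (b): the registered capacity is 3,700 units, below the 4,510 units limit. (b) is therefore removed.
All of (c)'s requirements are met (a written security-exemption finding has been issued; the briefing note names a confidential informant; the qualifying period is 60 days, less than the 65 days limit). However, paragraph (l) must be considered: (l) operates — the reportable unit count is 42, less than the 45 limit. (c) is therefore removed.
Exception (d) does not apply: the briefing note has been formally adopted.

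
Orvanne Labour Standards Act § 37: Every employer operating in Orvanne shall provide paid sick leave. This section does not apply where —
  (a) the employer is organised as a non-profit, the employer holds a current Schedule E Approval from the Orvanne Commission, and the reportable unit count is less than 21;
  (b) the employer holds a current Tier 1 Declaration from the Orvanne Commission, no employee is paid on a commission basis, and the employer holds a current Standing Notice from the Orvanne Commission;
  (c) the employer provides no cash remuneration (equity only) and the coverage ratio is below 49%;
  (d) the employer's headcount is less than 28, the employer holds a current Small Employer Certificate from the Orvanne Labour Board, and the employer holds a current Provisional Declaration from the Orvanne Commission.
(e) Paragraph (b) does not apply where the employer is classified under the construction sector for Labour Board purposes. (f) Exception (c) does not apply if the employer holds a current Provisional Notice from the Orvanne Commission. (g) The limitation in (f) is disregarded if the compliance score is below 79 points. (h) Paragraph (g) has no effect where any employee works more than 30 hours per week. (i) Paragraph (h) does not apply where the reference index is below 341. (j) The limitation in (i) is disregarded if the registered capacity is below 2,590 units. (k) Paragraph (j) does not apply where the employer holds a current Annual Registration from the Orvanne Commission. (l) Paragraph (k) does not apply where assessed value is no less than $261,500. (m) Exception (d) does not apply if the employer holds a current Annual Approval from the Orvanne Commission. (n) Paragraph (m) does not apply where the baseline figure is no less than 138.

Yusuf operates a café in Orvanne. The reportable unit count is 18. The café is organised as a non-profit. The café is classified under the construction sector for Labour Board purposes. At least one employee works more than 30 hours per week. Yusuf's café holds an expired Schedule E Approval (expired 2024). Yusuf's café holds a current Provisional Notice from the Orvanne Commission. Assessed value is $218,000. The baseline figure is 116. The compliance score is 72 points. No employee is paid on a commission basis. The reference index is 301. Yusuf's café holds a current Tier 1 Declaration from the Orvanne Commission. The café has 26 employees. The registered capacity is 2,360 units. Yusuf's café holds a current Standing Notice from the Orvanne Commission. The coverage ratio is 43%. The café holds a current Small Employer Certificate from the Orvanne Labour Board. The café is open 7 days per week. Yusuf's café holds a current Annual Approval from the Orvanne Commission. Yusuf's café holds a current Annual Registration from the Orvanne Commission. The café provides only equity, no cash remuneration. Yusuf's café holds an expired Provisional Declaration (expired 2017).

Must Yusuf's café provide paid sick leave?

Exception (a) requires that the employer holds a current Schedule E Approval from the Orvanne Commission; but the Schedule E Approval is not current, so (a) is unavailable.
Exception (b)'s conditions are all satisfied: a current Tier 1 Declaration is held; no employee is paid on commission; a current Standing Notice is held. However, paragraph (e) must be considered: (e) operates against (b): the café is classified under the construction sector. Exception (b) does not apply.
Exception (c): remuneration is equity-only; the coverage ratio is 43%, below the 49% limit — every condition holds. Considering the limiting provisions: (f) applies (a current Provisional Notice is held), but is itself disapplied by (g): (g) operates against (f): the compliance score is 72 points, below the 79 points limit. (h) would limit (g) — at least one employee exceeds 30 hours/week — but (i) sets (h) aside: (i) operates — the reference index is 301, below the 341 limit. (j) is engaged (the registered capacity is 2,360 units, below the 2,590 units limit), but is overridden by (k): (k) operates against (j): a current Annual Registration is held. (l) does not operate here (assessed value is $218,000, short of $261,500), so (k) stands. So (c) applies.
Exception (d) fails — the Provisional Declaration is not current.

No — exception (c) applies; Yusuf's café is not required to provide paid sick leave.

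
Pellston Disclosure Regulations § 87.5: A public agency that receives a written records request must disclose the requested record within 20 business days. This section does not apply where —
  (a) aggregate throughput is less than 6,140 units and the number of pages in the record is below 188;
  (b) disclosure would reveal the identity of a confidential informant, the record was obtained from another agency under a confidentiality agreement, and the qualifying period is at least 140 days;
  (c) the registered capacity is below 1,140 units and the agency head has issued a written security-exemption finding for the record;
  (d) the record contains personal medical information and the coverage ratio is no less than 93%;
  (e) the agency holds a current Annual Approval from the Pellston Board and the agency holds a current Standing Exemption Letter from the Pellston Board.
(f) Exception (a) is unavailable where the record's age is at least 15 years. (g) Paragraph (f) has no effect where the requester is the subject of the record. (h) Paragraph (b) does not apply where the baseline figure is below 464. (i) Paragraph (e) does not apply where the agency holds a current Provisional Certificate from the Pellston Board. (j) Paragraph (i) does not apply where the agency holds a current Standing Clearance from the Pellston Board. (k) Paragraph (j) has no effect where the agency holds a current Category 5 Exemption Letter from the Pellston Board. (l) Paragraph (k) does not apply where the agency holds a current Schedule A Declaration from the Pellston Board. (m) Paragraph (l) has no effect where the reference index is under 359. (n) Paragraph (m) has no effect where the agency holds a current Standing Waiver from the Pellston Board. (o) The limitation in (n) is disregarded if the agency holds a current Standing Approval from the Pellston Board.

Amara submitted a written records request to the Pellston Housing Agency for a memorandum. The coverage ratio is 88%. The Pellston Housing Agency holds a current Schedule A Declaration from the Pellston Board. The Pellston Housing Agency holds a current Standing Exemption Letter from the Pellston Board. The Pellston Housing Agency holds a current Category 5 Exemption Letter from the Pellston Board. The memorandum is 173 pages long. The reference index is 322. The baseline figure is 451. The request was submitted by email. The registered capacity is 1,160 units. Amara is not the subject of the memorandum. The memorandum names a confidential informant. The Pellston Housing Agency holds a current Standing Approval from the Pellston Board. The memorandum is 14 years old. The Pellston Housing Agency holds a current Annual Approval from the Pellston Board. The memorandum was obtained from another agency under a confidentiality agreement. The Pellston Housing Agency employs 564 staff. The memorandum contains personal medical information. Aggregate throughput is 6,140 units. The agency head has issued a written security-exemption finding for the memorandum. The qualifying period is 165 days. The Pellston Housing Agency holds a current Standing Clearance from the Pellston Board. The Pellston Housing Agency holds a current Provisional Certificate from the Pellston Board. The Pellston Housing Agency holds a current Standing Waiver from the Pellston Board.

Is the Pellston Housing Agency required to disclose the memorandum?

Yes — the Pellston Housing Agency must disclose the memorandum.

Exception (a) fails — aggregate throughput is 6,140 units, not less than 6,140 units.
Exception (b) is satisfied on its face — the memorandum names a confidential informant; the memorandum was obtained under a confidentiality agreement; the qualifying period is 165 days, meeting the 140 days threshold. But: (h) operates — the baseline figure is 451, below the 464 limit. Exception (b) does not apply.
Exception (c) does not apply: the registered capacity is 1,160 units, not below 1,140 units.
Exception (d) fails — the coverage ratio is 88%, short of 93%.
All of (e)'s requirements are met (a current Annual Approval is held; a current Standing Exemption Letter is held). However, paragraphs (i)–(o) must be considered: (i) is engaged — a current Provisional Certificate is held. (j) would limit (i) — a current Standing Clearance is held — but (k) sets (j) aside: (k) operates against (j): a current Category 5 Exemption Letter is held. (l) is engaged (a current Schedule A Declaration is held), but is displaced by (m): (m) is triggered — the reference index is 322, under the 359 limit. (n) would limit (m) — a current Standing Waiver is held — but (o) sets (n) aside: (o) operates — a current Standing Approval is held. (e) is therefore removed.
None of the exceptions is available; § 87.5 applies in full.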